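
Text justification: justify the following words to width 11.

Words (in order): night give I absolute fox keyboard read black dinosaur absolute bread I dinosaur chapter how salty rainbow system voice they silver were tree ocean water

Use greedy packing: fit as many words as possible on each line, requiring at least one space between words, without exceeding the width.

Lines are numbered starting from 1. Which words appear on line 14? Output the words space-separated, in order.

Answer: voice they

Derivation:
Line 1: ['night', 'give'] (min_width=10, slack=1)
Line 2: ['I', 'absolute'] (min_width=10, slack=1)
Line 3: ['fox'] (min_width=3, slack=8)
Line 4: ['keyboard'] (min_width=8, slack=3)
Line 5: ['read', 'black'] (min_width=10, slack=1)
Line 6: ['dinosaur'] (min_width=8, slack=3)
Line 7: ['absolute'] (min_width=8, slack=3)
Line 8: ['bread', 'I'] (min_width=7, slack=4)
Line 9: ['dinosaur'] (min_width=8, slack=3)
Line 10: ['chapter', 'how'] (min_width=11, slack=0)
Line 11: ['salty'] (min_width=5, slack=6)
Line 12: ['rainbow'] (min_width=7, slack=4)
Line 13: ['system'] (min_width=6, slack=5)
Line 14: ['voice', 'they'] (min_width=10, slack=1)
Line 15: ['silver', 'were'] (min_width=11, slack=0)
Line 16: ['tree', 'ocean'] (min_width=10, slack=1)
Line 17: ['water'] (min_width=5, slack=6)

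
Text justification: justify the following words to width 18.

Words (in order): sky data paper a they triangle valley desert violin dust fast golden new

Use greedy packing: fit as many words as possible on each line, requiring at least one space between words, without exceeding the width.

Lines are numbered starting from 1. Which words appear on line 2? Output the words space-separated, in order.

Line 1: ['sky', 'data', 'paper', 'a'] (min_width=16, slack=2)
Line 2: ['they', 'triangle'] (min_width=13, slack=5)
Line 3: ['valley', 'desert'] (min_width=13, slack=5)
Line 4: ['violin', 'dust', 'fast'] (min_width=16, slack=2)
Line 5: ['golden', 'new'] (min_width=10, slack=8)

Answer: they triangle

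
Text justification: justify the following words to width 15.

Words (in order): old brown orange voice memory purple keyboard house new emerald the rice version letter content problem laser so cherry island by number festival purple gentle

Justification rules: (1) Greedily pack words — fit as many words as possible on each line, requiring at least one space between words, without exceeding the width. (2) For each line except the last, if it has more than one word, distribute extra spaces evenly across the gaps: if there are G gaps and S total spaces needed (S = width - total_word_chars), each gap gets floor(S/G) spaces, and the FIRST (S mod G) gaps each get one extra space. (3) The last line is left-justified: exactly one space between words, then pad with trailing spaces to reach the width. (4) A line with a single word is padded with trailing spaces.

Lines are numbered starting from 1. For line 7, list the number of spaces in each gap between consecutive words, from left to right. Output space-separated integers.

Line 1: ['old', 'brown'] (min_width=9, slack=6)
Line 2: ['orange', 'voice'] (min_width=12, slack=3)
Line 3: ['memory', 'purple'] (min_width=13, slack=2)
Line 4: ['keyboard', 'house'] (min_width=14, slack=1)
Line 5: ['new', 'emerald', 'the'] (min_width=15, slack=0)
Line 6: ['rice', 'version'] (min_width=12, slack=3)
Line 7: ['letter', 'content'] (min_width=14, slack=1)
Line 8: ['problem', 'laser'] (min_width=13, slack=2)
Line 9: ['so', 'cherry'] (min_width=9, slack=6)
Line 10: ['island', 'by'] (min_width=9, slack=6)
Line 11: ['number', 'festival'] (min_width=15, slack=0)
Line 12: ['purple', 'gentle'] (min_width=13, slack=2)

Answer: 2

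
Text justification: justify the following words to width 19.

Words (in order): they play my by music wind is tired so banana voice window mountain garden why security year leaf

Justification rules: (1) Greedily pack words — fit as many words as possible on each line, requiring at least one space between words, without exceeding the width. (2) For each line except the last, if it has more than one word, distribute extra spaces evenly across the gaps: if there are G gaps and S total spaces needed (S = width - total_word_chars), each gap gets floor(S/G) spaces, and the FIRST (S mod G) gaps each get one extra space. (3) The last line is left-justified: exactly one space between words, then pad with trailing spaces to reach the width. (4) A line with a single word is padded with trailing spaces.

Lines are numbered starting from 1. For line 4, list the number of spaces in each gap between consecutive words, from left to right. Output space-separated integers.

Answer: 5

Derivation:
Line 1: ['they', 'play', 'my', 'by'] (min_width=15, slack=4)
Line 2: ['music', 'wind', 'is', 'tired'] (min_width=19, slack=0)
Line 3: ['so', 'banana', 'voice'] (min_width=15, slack=4)
Line 4: ['window', 'mountain'] (min_width=15, slack=4)
Line 5: ['garden', 'why', 'security'] (min_width=19, slack=0)
Line 6: ['year', 'leaf'] (min_width=9, slack=10)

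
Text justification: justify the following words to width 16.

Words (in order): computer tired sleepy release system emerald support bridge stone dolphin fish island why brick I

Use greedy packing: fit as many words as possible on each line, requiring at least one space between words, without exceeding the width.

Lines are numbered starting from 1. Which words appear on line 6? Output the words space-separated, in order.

Answer: fish island why

Derivation:
Line 1: ['computer', 'tired'] (min_width=14, slack=2)
Line 2: ['sleepy', 'release'] (min_width=14, slack=2)
Line 3: ['system', 'emerald'] (min_width=14, slack=2)
Line 4: ['support', 'bridge'] (min_width=14, slack=2)
Line 5: ['stone', 'dolphin'] (min_width=13, slack=3)
Line 6: ['fish', 'island', 'why'] (min_width=15, slack=1)
Line 7: ['brick', 'I'] (min_width=7, slack=9)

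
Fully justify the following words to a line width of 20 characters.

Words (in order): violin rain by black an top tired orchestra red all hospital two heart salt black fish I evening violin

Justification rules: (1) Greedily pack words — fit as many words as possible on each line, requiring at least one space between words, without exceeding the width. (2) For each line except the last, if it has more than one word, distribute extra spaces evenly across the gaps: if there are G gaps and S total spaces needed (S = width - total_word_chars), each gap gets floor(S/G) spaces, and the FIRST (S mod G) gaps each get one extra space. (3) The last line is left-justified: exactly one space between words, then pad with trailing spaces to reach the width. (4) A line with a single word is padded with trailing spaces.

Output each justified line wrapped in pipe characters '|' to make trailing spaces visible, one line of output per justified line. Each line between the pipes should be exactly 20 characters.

Line 1: ['violin', 'rain', 'by', 'black'] (min_width=20, slack=0)
Line 2: ['an', 'top', 'tired'] (min_width=12, slack=8)
Line 3: ['orchestra', 'red', 'all'] (min_width=17, slack=3)
Line 4: ['hospital', 'two', 'heart'] (min_width=18, slack=2)
Line 5: ['salt', 'black', 'fish', 'I'] (min_width=17, slack=3)
Line 6: ['evening', 'violin'] (min_width=14, slack=6)

Answer: |violin rain by black|
|an     top     tired|
|orchestra   red  all|
|hospital  two  heart|
|salt  black  fish  I|
|evening violin      |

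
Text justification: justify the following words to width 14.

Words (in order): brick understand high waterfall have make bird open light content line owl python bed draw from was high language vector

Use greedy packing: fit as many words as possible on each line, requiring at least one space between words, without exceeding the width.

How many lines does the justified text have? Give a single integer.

Line 1: ['brick'] (min_width=5, slack=9)
Line 2: ['understand'] (min_width=10, slack=4)
Line 3: ['high', 'waterfall'] (min_width=14, slack=0)
Line 4: ['have', 'make', 'bird'] (min_width=14, slack=0)
Line 5: ['open', 'light'] (min_width=10, slack=4)
Line 6: ['content', 'line'] (min_width=12, slack=2)
Line 7: ['owl', 'python', 'bed'] (min_width=14, slack=0)
Line 8: ['draw', 'from', 'was'] (min_width=13, slack=1)
Line 9: ['high', 'language'] (min_width=13, slack=1)
Line 10: ['vector'] (min_width=6, slack=8)
Total lines: 10

Answer: 10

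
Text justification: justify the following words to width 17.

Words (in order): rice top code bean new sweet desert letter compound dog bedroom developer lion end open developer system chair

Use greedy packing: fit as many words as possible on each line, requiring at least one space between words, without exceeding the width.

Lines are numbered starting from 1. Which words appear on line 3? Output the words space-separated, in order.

Line 1: ['rice', 'top', 'code'] (min_width=13, slack=4)
Line 2: ['bean', 'new', 'sweet'] (min_width=14, slack=3)
Line 3: ['desert', 'letter'] (min_width=13, slack=4)
Line 4: ['compound', 'dog'] (min_width=12, slack=5)
Line 5: ['bedroom', 'developer'] (min_width=17, slack=0)
Line 6: ['lion', 'end', 'open'] (min_width=13, slack=4)
Line 7: ['developer', 'system'] (min_width=16, slack=1)
Line 8: ['chair'] (min_width=5, slack=12)

Answer: desert letter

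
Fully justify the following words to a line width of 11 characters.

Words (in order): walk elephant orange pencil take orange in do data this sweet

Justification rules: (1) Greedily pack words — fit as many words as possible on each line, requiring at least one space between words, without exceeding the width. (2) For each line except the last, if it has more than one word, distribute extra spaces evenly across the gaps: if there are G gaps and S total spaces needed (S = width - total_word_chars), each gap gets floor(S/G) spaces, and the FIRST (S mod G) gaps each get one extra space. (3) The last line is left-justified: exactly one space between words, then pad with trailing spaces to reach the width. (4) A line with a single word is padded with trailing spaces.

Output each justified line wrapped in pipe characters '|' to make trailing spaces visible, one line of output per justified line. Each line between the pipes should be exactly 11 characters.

Line 1: ['walk'] (min_width=4, slack=7)
Line 2: ['elephant'] (min_width=8, slack=3)
Line 3: ['orange'] (min_width=6, slack=5)
Line 4: ['pencil', 'take'] (min_width=11, slack=0)
Line 5: ['orange', 'in'] (min_width=9, slack=2)
Line 6: ['do', 'data'] (min_width=7, slack=4)
Line 7: ['this', 'sweet'] (min_width=10, slack=1)

Answer: |walk       |
|elephant   |
|orange     |
|pencil take|
|orange   in|
|do     data|
|this sweet |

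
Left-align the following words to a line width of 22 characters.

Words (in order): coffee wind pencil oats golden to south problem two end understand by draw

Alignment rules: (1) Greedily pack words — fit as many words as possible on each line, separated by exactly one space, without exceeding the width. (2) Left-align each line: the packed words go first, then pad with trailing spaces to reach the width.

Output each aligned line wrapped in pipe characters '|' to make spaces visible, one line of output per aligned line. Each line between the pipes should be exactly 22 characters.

Answer: |coffee wind pencil    |
|oats golden to south  |
|problem two end       |
|understand by draw    |

Derivation:
Line 1: ['coffee', 'wind', 'pencil'] (min_width=18, slack=4)
Line 2: ['oats', 'golden', 'to', 'south'] (min_width=20, slack=2)
Line 3: ['problem', 'two', 'end'] (min_width=15, slack=7)
Line 4: ['understand', 'by', 'draw'] (min_width=18, slack=4)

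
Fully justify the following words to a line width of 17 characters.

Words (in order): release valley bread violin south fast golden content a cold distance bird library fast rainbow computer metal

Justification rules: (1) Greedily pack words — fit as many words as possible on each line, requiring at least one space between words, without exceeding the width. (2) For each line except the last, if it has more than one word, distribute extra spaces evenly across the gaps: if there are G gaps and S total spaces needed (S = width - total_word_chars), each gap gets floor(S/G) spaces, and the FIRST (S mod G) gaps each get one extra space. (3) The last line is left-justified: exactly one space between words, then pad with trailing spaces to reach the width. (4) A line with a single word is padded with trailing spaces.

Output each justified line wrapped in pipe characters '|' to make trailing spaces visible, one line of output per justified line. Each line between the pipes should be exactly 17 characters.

Answer: |release    valley|
|bread      violin|
|south fast golden|
|content   a  cold|
|distance     bird|
|library      fast|
|rainbow  computer|
|metal            |

Derivation:
Line 1: ['release', 'valley'] (min_width=14, slack=3)
Line 2: ['bread', 'violin'] (min_width=12, slack=5)
Line 3: ['south', 'fast', 'golden'] (min_width=17, slack=0)
Line 4: ['content', 'a', 'cold'] (min_width=14, slack=3)
Line 5: ['distance', 'bird'] (min_width=13, slack=4)
Line 6: ['library', 'fast'] (min_width=12, slack=5)
Line 7: ['rainbow', 'computer'] (min_width=16, slack=1)
Line 8: ['metal'] (min_width=5, slack=12)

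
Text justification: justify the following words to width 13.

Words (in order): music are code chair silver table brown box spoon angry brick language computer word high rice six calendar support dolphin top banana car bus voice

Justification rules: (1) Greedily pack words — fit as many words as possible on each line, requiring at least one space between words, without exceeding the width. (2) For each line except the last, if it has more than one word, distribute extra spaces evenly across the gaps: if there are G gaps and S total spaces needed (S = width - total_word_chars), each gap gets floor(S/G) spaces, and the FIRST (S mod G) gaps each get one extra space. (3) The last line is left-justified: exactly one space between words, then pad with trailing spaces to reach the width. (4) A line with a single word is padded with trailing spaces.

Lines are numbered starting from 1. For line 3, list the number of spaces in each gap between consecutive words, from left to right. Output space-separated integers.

Line 1: ['music', 'are'] (min_width=9, slack=4)
Line 2: ['code', 'chair'] (min_width=10, slack=3)
Line 3: ['silver', 'table'] (min_width=12, slack=1)
Line 4: ['brown', 'box'] (min_width=9, slack=4)
Line 5: ['spoon', 'angry'] (min_width=11, slack=2)
Line 6: ['brick'] (min_width=5, slack=8)
Line 7: ['language'] (min_width=8, slack=5)
Line 8: ['computer', 'word'] (min_width=13, slack=0)
Line 9: ['high', 'rice', 'six'] (min_width=13, slack=0)
Line 10: ['calendar'] (min_width=8, slack=5)
Line 11: ['support'] (min_width=7, slack=6)
Line 12: ['dolphin', 'top'] (min_width=11, slack=2)
Line 13: ['banana', 'car'] (min_width=10, slack=3)
Line 14: ['bus', 'voice'] (min_width=9, slack=4)

Answer: 2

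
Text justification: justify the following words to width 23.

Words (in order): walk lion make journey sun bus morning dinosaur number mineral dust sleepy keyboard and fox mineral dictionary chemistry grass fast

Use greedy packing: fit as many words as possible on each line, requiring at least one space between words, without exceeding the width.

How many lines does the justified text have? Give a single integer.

Answer: 7

Derivation:
Line 1: ['walk', 'lion', 'make', 'journey'] (min_width=22, slack=1)
Line 2: ['sun', 'bus', 'morning'] (min_width=15, slack=8)
Line 3: ['dinosaur', 'number', 'mineral'] (min_width=23, slack=0)
Line 4: ['dust', 'sleepy', 'keyboard'] (min_width=20, slack=3)
Line 5: ['and', 'fox', 'mineral'] (min_width=15, slack=8)
Line 6: ['dictionary', 'chemistry'] (min_width=20, slack=3)
Line 7: ['grass', 'fast'] (min_width=10, slack=13)
Total lines: 7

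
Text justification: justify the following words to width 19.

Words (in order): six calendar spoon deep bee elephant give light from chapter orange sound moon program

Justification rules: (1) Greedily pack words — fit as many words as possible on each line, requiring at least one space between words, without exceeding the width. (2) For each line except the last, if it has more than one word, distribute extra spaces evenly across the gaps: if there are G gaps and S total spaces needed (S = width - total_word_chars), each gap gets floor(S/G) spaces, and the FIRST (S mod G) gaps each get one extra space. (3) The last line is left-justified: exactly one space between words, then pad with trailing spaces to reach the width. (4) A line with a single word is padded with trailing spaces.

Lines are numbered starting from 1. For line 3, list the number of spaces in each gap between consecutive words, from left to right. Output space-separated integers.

Line 1: ['six', 'calendar', 'spoon'] (min_width=18, slack=1)
Line 2: ['deep', 'bee', 'elephant'] (min_width=17, slack=2)
Line 3: ['give', 'light', 'from'] (min_width=15, slack=4)
Line 4: ['chapter', 'orange'] (min_width=14, slack=5)
Line 5: ['sound', 'moon', 'program'] (min_width=18, slack=1)

Answer: 3 3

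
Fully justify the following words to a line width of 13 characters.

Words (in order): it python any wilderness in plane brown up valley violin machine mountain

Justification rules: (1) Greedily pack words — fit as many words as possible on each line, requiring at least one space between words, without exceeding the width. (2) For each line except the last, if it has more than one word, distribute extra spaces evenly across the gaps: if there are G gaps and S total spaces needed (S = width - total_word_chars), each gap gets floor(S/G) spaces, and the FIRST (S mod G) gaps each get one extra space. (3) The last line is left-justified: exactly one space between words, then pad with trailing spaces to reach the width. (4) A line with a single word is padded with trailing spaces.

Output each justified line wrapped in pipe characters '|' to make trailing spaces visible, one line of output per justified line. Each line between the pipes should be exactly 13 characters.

Answer: |it python any|
|wilderness in|
|plane   brown|
|up     valley|
|violin       |
|machine      |
|mountain     |

Derivation:
Line 1: ['it', 'python', 'any'] (min_width=13, slack=0)
Line 2: ['wilderness', 'in'] (min_width=13, slack=0)
Line 3: ['plane', 'brown'] (min_width=11, slack=2)
Line 4: ['up', 'valley'] (min_width=9, slack=4)
Line 5: ['violin'] (min_width=6, slack=7)
Line 6: ['machine'] (min_width=7, slack=6)
Line 7: ['mountain'] (min_width=8, slack=5)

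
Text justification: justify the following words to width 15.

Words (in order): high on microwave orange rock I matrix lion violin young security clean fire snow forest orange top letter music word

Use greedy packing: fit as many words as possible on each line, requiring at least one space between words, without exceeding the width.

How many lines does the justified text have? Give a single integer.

Answer: 10

Derivation:
Line 1: ['high', 'on'] (min_width=7, slack=8)
Line 2: ['microwave'] (min_width=9, slack=6)
Line 3: ['orange', 'rock', 'I'] (min_width=13, slack=2)
Line 4: ['matrix', 'lion'] (min_width=11, slack=4)
Line 5: ['violin', 'young'] (min_width=12, slack=3)
Line 6: ['security', 'clean'] (min_width=14, slack=1)
Line 7: ['fire', 'snow'] (min_width=9, slack=6)
Line 8: ['forest', 'orange'] (min_width=13, slack=2)
Line 9: ['top', 'letter'] (min_width=10, slack=5)
Line 10: ['music', 'word'] (min_width=10, slack=5)
Total lines: 10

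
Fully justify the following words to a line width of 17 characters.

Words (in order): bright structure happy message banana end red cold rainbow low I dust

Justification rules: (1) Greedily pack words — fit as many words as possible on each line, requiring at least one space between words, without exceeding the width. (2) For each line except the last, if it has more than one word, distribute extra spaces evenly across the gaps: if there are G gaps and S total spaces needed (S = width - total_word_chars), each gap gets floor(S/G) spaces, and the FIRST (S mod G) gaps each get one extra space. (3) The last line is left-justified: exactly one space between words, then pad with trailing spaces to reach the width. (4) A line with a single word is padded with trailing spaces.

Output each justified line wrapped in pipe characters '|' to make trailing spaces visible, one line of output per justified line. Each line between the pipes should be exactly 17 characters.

Line 1: ['bright', 'structure'] (min_width=16, slack=1)
Line 2: ['happy', 'message'] (min_width=13, slack=4)
Line 3: ['banana', 'end', 'red'] (min_width=14, slack=3)
Line 4: ['cold', 'rainbow', 'low'] (min_width=16, slack=1)
Line 5: ['I', 'dust'] (min_width=6, slack=11)

Answer: |bright  structure|
|happy     message|
|banana   end  red|
|cold  rainbow low|
|I dust           |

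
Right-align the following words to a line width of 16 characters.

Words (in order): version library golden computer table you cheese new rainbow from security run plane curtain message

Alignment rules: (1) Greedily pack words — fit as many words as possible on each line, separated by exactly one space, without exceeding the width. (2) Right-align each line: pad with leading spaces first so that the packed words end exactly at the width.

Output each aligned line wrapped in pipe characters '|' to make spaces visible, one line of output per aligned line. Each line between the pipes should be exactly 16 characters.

Line 1: ['version', 'library'] (min_width=15, slack=1)
Line 2: ['golden', 'computer'] (min_width=15, slack=1)
Line 3: ['table', 'you', 'cheese'] (min_width=16, slack=0)
Line 4: ['new', 'rainbow', 'from'] (min_width=16, slack=0)
Line 5: ['security', 'run'] (min_width=12, slack=4)
Line 6: ['plane', 'curtain'] (min_width=13, slack=3)
Line 7: ['message'] (min_width=7, slack=9)

Answer: | version library|
| golden computer|
|table you cheese|
|new rainbow from|
|    security run|
|   plane curtain|
|         message|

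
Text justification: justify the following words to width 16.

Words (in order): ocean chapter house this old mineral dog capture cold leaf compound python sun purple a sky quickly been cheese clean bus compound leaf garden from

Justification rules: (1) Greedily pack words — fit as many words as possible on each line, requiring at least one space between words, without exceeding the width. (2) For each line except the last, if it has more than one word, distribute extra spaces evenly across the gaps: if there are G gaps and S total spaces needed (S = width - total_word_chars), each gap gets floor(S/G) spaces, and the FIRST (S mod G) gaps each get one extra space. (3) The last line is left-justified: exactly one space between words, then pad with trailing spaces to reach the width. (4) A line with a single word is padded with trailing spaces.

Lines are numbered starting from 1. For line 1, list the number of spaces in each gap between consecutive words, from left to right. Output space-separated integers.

Answer: 4

Derivation:
Line 1: ['ocean', 'chapter'] (min_width=13, slack=3)
Line 2: ['house', 'this', 'old'] (min_width=14, slack=2)
Line 3: ['mineral', 'dog'] (min_width=11, slack=5)
Line 4: ['capture', 'cold'] (min_width=12, slack=4)
Line 5: ['leaf', 'compound'] (min_width=13, slack=3)
Line 6: ['python', 'sun'] (min_width=10, slack=6)
Line 7: ['purple', 'a', 'sky'] (min_width=12, slack=4)
Line 8: ['quickly', 'been'] (min_width=12, slack=4)
Line 9: ['cheese', 'clean', 'bus'] (min_width=16, slack=0)
Line 10: ['compound', 'leaf'] (min_width=13, slack=3)
Line 11: ['garden', 'from'] (min_width=11, slack=5)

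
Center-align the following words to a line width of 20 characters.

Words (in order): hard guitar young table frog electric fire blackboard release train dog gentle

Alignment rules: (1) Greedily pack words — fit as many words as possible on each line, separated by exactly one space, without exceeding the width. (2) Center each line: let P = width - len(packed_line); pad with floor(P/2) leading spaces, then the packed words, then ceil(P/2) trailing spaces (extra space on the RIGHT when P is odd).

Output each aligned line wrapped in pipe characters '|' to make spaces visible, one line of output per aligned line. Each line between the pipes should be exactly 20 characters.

Answer: | hard guitar young  |
|table frog electric |
|  fire blackboard   |
| release train dog  |
|       gentle       |

Derivation:
Line 1: ['hard', 'guitar', 'young'] (min_width=17, slack=3)
Line 2: ['table', 'frog', 'electric'] (min_width=19, slack=1)
Line 3: ['fire', 'blackboard'] (min_width=15, slack=5)
Line 4: ['release', 'train', 'dog'] (min_width=17, slack=3)
Line 5: ['gentle'] (min_width=6, slack=14)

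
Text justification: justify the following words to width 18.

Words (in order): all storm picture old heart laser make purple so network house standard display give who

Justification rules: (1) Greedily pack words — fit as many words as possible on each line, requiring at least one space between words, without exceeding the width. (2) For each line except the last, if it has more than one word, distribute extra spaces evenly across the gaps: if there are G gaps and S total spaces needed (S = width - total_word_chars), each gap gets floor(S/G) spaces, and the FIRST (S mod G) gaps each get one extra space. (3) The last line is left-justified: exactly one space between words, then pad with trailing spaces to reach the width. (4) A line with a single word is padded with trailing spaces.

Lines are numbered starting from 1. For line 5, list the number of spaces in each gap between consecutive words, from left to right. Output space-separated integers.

Answer: 3

Derivation:
Line 1: ['all', 'storm', 'picture'] (min_width=17, slack=1)
Line 2: ['old', 'heart', 'laser'] (min_width=15, slack=3)
Line 3: ['make', 'purple', 'so'] (min_width=14, slack=4)
Line 4: ['network', 'house'] (min_width=13, slack=5)
Line 5: ['standard', 'display'] (min_width=16, slack=2)
Line 6: ['give', 'who'] (min_width=8, slack=10)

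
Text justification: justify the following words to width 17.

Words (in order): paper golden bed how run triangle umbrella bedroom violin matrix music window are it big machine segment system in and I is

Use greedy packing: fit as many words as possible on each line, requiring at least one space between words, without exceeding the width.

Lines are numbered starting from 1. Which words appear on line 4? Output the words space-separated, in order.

Line 1: ['paper', 'golden', 'bed'] (min_width=16, slack=1)
Line 2: ['how', 'run', 'triangle'] (min_width=16, slack=1)
Line 3: ['umbrella', 'bedroom'] (min_width=16, slack=1)
Line 4: ['violin', 'matrix'] (min_width=13, slack=4)
Line 5: ['music', 'window', 'are'] (min_width=16, slack=1)
Line 6: ['it', 'big', 'machine'] (min_width=14, slack=3)
Line 7: ['segment', 'system', 'in'] (min_width=17, slack=0)
Line 8: ['and', 'I', 'is'] (min_width=8, slack=9)

Answer: violin matrix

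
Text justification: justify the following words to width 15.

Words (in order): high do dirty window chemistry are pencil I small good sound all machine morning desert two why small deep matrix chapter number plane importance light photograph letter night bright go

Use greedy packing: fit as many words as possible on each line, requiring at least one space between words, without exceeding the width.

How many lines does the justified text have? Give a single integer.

Line 1: ['high', 'do', 'dirty'] (min_width=13, slack=2)
Line 2: ['window'] (min_width=6, slack=9)
Line 3: ['chemistry', 'are'] (min_width=13, slack=2)
Line 4: ['pencil', 'I', 'small'] (min_width=14, slack=1)
Line 5: ['good', 'sound', 'all'] (min_width=14, slack=1)
Line 6: ['machine', 'morning'] (min_width=15, slack=0)
Line 7: ['desert', 'two', 'why'] (min_width=14, slack=1)
Line 8: ['small', 'deep'] (min_width=10, slack=5)
Line 9: ['matrix', 'chapter'] (min_width=14, slack=1)
Line 10: ['number', 'plane'] (min_width=12, slack=3)
Line 11: ['importance'] (min_width=10, slack=5)
Line 12: ['light'] (min_width=5, slack=10)
Line 13: ['photograph'] (min_width=10, slack=5)
Line 14: ['letter', 'night'] (min_width=12, slack=3)
Line 15: ['bright', 'go'] (min_width=9, slack=6)
Total lines: 15

Answer: 15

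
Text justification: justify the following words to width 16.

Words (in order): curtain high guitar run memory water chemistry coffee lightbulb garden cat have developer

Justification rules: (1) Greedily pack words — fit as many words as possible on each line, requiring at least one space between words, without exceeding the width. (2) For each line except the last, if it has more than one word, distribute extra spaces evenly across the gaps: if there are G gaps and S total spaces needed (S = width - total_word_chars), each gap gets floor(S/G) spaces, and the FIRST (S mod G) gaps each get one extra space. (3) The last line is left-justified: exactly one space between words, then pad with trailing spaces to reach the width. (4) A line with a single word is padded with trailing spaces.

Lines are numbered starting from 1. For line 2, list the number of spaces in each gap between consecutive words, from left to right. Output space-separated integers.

Line 1: ['curtain', 'high'] (min_width=12, slack=4)
Line 2: ['guitar', 'run'] (min_width=10, slack=6)
Line 3: ['memory', 'water'] (min_width=12, slack=4)
Line 4: ['chemistry', 'coffee'] (min_width=16, slack=0)
Line 5: ['lightbulb', 'garden'] (min_width=16, slack=0)
Line 6: ['cat', 'have'] (min_width=8, slack=8)
Line 7: ['developer'] (min_width=9, slack=7)

Answer: 7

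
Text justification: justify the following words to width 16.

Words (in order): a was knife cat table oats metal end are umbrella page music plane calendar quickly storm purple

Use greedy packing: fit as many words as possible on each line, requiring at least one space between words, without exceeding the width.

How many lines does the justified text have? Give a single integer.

Answer: 6

Derivation:
Line 1: ['a', 'was', 'knife', 'cat'] (min_width=15, slack=1)
Line 2: ['table', 'oats', 'metal'] (min_width=16, slack=0)
Line 3: ['end', 'are', 'umbrella'] (min_width=16, slack=0)
Line 4: ['page', 'music', 'plane'] (min_width=16, slack=0)
Line 5: ['calendar', 'quickly'] (min_width=16, slack=0)
Line 6: ['storm', 'purple'] (min_width=12, slack=4)
Total lines: 6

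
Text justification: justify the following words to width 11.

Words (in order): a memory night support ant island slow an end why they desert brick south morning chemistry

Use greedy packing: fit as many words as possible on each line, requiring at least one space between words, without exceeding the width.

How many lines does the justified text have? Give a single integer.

Answer: 9

Derivation:
Line 1: ['a', 'memory'] (min_width=8, slack=3)
Line 2: ['night'] (min_width=5, slack=6)
Line 3: ['support', 'ant'] (min_width=11, slack=0)
Line 4: ['island', 'slow'] (min_width=11, slack=0)
Line 5: ['an', 'end', 'why'] (min_width=10, slack=1)
Line 6: ['they', 'desert'] (min_width=11, slack=0)
Line 7: ['brick', 'south'] (min_width=11, slack=0)
Line 8: ['morning'] (min_width=7, slack=4)
Line 9: ['chemistry'] (min_width=9, slack=2)
Total lines: 9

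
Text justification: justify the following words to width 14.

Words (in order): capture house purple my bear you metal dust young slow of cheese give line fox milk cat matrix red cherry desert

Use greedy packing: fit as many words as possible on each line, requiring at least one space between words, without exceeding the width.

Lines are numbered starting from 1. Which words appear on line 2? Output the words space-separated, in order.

Answer: purple my bear

Derivation:
Line 1: ['capture', 'house'] (min_width=13, slack=1)
Line 2: ['purple', 'my', 'bear'] (min_width=14, slack=0)
Line 3: ['you', 'metal', 'dust'] (min_width=14, slack=0)
Line 4: ['young', 'slow', 'of'] (min_width=13, slack=1)
Line 5: ['cheese', 'give'] (min_width=11, slack=3)
Line 6: ['line', 'fox', 'milk'] (min_width=13, slack=1)
Line 7: ['cat', 'matrix', 'red'] (min_width=14, slack=0)
Line 8: ['cherry', 'desert'] (min_width=13, slack=1)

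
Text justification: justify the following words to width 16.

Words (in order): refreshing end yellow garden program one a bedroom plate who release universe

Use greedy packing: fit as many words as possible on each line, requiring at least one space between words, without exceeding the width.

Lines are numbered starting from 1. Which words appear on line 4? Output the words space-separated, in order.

Answer: bedroom plate

Derivation:
Line 1: ['refreshing', 'end'] (min_width=14, slack=2)
Line 2: ['yellow', 'garden'] (min_width=13, slack=3)
Line 3: ['program', 'one', 'a'] (min_width=13, slack=3)
Line 4: ['bedroom', 'plate'] (min_width=13, slack=3)
Line 5: ['who', 'release'] (min_width=11, slack=5)
Line 6: ['universe'] (min_width=8, slack=8)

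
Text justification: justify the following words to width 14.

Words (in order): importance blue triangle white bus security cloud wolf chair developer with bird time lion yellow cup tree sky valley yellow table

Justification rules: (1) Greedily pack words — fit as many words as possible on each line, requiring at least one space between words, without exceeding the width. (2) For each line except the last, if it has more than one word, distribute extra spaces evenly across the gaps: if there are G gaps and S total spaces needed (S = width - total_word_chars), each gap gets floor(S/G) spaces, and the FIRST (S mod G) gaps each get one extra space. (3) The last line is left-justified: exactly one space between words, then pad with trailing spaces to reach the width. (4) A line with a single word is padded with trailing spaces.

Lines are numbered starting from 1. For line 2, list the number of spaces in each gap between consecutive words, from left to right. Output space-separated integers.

Answer: 2

Derivation:
Line 1: ['importance'] (min_width=10, slack=4)
Line 2: ['blue', 'triangle'] (min_width=13, slack=1)
Line 3: ['white', 'bus'] (min_width=9, slack=5)
Line 4: ['security', 'cloud'] (min_width=14, slack=0)
Line 5: ['wolf', 'chair'] (min_width=10, slack=4)
Line 6: ['developer', 'with'] (min_width=14, slack=0)
Line 7: ['bird', 'time', 'lion'] (min_width=14, slack=0)
Line 8: ['yellow', 'cup'] (min_width=10, slack=4)
Line 9: ['tree', 'sky'] (min_width=8, slack=6)
Line 10: ['valley', 'yellow'] (min_width=13, slack=1)
Line 11: ['table'] (min_width=5, slack=9)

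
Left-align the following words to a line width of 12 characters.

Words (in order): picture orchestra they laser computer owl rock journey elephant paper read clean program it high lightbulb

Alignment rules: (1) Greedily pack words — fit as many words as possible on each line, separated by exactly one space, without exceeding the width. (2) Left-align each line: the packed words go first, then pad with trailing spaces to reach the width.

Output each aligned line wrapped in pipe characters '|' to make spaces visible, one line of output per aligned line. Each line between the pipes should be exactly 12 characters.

Line 1: ['picture'] (min_width=7, slack=5)
Line 2: ['orchestra'] (min_width=9, slack=3)
Line 3: ['they', 'laser'] (min_width=10, slack=2)
Line 4: ['computer', 'owl'] (min_width=12, slack=0)
Line 5: ['rock', 'journey'] (min_width=12, slack=0)
Line 6: ['elephant'] (min_width=8, slack=4)
Line 7: ['paper', 'read'] (min_width=10, slack=2)
Line 8: ['clean'] (min_width=5, slack=7)
Line 9: ['program', 'it'] (min_width=10, slack=2)
Line 10: ['high'] (min_width=4, slack=8)
Line 11: ['lightbulb'] (min_width=9, slack=3)

Answer: |picture     |
|orchestra   |
|they laser  |
|computer owl|
|rock journey|
|elephant    |
|paper read  |
|clean       |
|program it  |
|high        |
|lightbulb   |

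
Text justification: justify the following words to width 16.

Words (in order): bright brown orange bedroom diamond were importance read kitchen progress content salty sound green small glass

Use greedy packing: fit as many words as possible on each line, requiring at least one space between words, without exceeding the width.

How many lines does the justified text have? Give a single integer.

Answer: 8

Derivation:
Line 1: ['bright', 'brown'] (min_width=12, slack=4)
Line 2: ['orange', 'bedroom'] (min_width=14, slack=2)
Line 3: ['diamond', 'were'] (min_width=12, slack=4)
Line 4: ['importance', 'read'] (min_width=15, slack=1)
Line 5: ['kitchen', 'progress'] (min_width=16, slack=0)
Line 6: ['content', 'salty'] (min_width=13, slack=3)
Line 7: ['sound', 'green'] (min_width=11, slack=5)
Line 8: ['small', 'glass'] (min_width=11, slack=5)
Total lines: 8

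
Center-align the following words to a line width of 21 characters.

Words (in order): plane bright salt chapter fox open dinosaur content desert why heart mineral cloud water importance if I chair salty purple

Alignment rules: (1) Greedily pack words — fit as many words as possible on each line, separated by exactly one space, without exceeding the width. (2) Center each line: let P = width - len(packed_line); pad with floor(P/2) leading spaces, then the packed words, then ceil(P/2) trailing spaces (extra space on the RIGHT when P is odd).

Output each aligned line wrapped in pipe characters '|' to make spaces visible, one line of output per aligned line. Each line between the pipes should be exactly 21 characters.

Answer: |  plane bright salt  |
|  chapter fox open   |
|  dinosaur content   |
|  desert why heart   |
| mineral cloud water |
|importance if I chair|
|    salty purple     |

Derivation:
Line 1: ['plane', 'bright', 'salt'] (min_width=17, slack=4)
Line 2: ['chapter', 'fox', 'open'] (min_width=16, slack=5)
Line 3: ['dinosaur', 'content'] (min_width=16, slack=5)
Line 4: ['desert', 'why', 'heart'] (min_width=16, slack=5)
Line 5: ['mineral', 'cloud', 'water'] (min_width=19, slack=2)
Line 6: ['importance', 'if', 'I', 'chair'] (min_width=21, slack=0)
Line 7: ['salty', 'purple'] (min_width=12, slack=9)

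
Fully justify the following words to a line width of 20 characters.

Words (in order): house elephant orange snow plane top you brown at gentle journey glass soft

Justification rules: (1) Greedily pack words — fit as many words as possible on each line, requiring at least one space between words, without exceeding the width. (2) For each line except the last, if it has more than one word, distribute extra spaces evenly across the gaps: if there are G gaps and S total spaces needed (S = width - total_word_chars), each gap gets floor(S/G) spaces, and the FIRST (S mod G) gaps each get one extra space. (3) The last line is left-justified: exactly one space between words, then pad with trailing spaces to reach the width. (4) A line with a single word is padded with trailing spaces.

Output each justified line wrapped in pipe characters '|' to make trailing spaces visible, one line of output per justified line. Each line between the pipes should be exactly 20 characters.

Line 1: ['house', 'elephant'] (min_width=14, slack=6)
Line 2: ['orange', 'snow', 'plane'] (min_width=17, slack=3)
Line 3: ['top', 'you', 'brown', 'at'] (min_width=16, slack=4)
Line 4: ['gentle', 'journey', 'glass'] (min_width=20, slack=0)
Line 5: ['soft'] (min_width=4, slack=16)

Answer: |house       elephant|
|orange   snow  plane|
|top   you  brown  at|
|gentle journey glass|
|soft                |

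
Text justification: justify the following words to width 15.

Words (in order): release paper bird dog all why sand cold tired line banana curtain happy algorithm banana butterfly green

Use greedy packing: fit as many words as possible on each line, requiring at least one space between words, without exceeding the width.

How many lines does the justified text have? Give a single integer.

Answer: 8

Derivation:
Line 1: ['release', 'paper'] (min_width=13, slack=2)
Line 2: ['bird', 'dog', 'all'] (min_width=12, slack=3)
Line 3: ['why', 'sand', 'cold'] (min_width=13, slack=2)
Line 4: ['tired', 'line'] (min_width=10, slack=5)
Line 5: ['banana', 'curtain'] (min_width=14, slack=1)
Line 6: ['happy', 'algorithm'] (min_width=15, slack=0)
Line 7: ['banana'] (min_width=6, slack=9)
Line 8: ['butterfly', 'green'] (min_width=15, slack=0)
Total lines: 8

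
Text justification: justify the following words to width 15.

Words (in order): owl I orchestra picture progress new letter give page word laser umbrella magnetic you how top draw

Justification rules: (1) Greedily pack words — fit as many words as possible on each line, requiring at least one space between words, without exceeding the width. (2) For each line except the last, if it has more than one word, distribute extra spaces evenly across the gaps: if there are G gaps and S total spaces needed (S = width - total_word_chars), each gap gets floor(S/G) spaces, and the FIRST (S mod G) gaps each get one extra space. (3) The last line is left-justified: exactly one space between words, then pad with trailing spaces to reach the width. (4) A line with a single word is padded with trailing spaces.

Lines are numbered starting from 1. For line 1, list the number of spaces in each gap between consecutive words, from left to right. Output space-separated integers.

Answer: 1 1

Derivation:
Line 1: ['owl', 'I', 'orchestra'] (min_width=15, slack=0)
Line 2: ['picture'] (min_width=7, slack=8)
Line 3: ['progress', 'new'] (min_width=12, slack=3)
Line 4: ['letter', 'give'] (min_width=11, slack=4)
Line 5: ['page', 'word', 'laser'] (min_width=15, slack=0)
Line 6: ['umbrella'] (min_width=8, slack=7)
Line 7: ['magnetic', 'you'] (min_width=12, slack=3)
Line 8: ['how', 'top', 'draw'] (min_width=12, slack=3)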